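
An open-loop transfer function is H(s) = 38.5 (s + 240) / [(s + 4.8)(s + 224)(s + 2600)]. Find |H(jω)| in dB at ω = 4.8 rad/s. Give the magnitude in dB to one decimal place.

|j4.8 + 240| = √(4.8² + 240²) = 240
|j4.8 + 4.8| = √(4.8² + 4.8²) = 6.788
|j4.8 + 224| = √(4.8² + 224²) = 224.1
|j4.8 + 2600| = √(4.8² + 2600²) = 2600
|H(j4.8)| = 38.5 × 240 / (6.788 × 224.1 × 2600) = 0.0023371
20 log₁₀(0.0023371) = -52.63 dB

-52.6 dB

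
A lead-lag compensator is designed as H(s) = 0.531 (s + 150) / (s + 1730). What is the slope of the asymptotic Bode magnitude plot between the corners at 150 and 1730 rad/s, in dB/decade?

20 dB/decade

In this band the factors already past their corner are: zero at 150; net slope = 20 dB/decade.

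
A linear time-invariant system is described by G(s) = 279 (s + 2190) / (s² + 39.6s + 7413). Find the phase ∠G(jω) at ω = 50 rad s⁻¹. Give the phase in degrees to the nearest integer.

∠(j50 + 2190) = arctan(50/2190) = 1.31°
∠[(j50)² + 39.6(j50) + 7413] = ∠[4913 + j1980] = 21.95°
∠G(j50) = 1.31° − 21.95° = -20.64°

-21°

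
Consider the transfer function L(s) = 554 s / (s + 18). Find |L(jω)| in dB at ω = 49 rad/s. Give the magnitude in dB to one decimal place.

|j49| = 49
|j49 + 18| = √(49² + 18²) = 52.2
|L(j49)| = 554 × 49 / 52.2 = 520.02
20 log₁₀(520.02) = 54.32 dB

54.3 dB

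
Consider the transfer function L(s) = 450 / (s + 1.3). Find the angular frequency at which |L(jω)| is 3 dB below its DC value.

1.3 rad/s

For a single-pole low-pass, the −3 dB point is at the pole: ω = 1.3 rad/s.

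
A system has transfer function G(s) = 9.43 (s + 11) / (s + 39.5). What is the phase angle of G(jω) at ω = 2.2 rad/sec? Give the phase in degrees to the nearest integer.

8°

∠(j2.2 + 11) = arctan(2.2/11) = 11.31°
∠(j2.2 + 39.5) = arctan(2.2/39.5) = 3.19°
∠G(j2.2) = 11.31° − 3.19° = 8.12°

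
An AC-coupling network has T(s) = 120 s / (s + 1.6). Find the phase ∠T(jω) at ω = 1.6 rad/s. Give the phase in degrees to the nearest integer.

∠(j1.6) = 90.00°
∠(j1.6 + 1.6) = arctan(1.6/1.6) = 45.00°
∠T(j1.6) = 90.00° − 45.00° = 45.00°

45°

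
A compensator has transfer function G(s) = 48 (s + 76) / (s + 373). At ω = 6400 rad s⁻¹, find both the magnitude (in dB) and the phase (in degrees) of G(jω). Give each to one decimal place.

|G| = 33.6 dB, ∠G = 2.7°

|j6400 + 76| = √(6400² + 76²) = 6400
|j6400 + 373| = √(6400² + 373²) = 6411
|G(j6400)| = 48 × 6400 / 6411 = 47.922
20 log₁₀(47.922) = 33.61 dB
∠(j6400 + 76) = arctan(6400/76) = 89.32°
∠(j6400 + 373) = arctan(6400/373) = 86.66°
∠G(j6400) = 89.32° − 86.66° = 2.66°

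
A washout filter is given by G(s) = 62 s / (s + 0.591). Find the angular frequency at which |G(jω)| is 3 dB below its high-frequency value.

For a single-pole high-pass, the −3 dB point is at the pole: ω = 0.591 rad/s.

0.591 rad/s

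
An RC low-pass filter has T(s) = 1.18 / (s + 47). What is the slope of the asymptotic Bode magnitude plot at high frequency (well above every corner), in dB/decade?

With 0 zeros and 1 pole, the high-frequency asymptotic slope is 20 × (0 − 1) = -20 dB/decade.

-20 dB/decade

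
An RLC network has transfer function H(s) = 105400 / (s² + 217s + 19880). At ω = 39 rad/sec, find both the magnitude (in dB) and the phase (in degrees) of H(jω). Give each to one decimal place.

|H| = 14.3 dB, ∠H = -24.7°

|(j39)² + 217(j39) + 19880| = |18359 + j8463| = 2.022e+04
|H(j39)| = 105400 / 2.022e+04 = 5.2138
20 log₁₀(5.2138) = 14.34 dB
∠[(j39)² + 217(j39) + 19880] = ∠[18359 + j8463] = 24.75°
∠H(j39) = −24.75° = -24.75°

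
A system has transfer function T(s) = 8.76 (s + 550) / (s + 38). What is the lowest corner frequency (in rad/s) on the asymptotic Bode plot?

Break frequencies occur at each pole and zero magnitude: 38 rad/s, 550 rad/s.
The lowest is 38 rad/s.

38 rad/s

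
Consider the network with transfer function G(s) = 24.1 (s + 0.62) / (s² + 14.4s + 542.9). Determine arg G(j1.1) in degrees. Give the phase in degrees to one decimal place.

58.9 deg

∠(j1.1 + 0.62) = arctan(1.1/0.62) = 60.59°
∠[(j1.1)² + 14.4(j1.1) + 542.9] = ∠[541.69 + j15.84] = 1.67°
∠G(j1.1) = 60.59° − 1.67° = 58.92°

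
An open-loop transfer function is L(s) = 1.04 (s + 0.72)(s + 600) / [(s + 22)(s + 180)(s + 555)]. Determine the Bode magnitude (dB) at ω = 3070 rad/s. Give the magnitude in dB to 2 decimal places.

-69.39 dB

|j3070 + 0.72| = √(3070² + 0.72²) = 3070
|j3070 + 600| = √(3070² + 600²) = 3128
|j3070 + 22| = √(3070² + 22²) = 3070
|j3070 + 180| = √(3070² + 180²) = 3075
|j3070 + 555| = √(3070² + 555²) = 3120
|L(j3070)| = 1.04 × 3070 × 3128 / (3070 × 3075 × 3120) = 0.00033907
20 log₁₀(0.00033907) = -69.394 dB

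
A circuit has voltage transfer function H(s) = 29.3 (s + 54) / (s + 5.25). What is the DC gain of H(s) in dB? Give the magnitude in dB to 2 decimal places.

H(0) = 29.3 × 54 / 5.25 = 301.37
20 log₁₀(301.37) = 49.582 dB

49.58 dB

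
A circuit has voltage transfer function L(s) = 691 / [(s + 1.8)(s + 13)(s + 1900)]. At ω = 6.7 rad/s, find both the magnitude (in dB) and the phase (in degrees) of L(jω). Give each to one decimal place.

|j6.7 + 1.8| = √(6.7² + 1.8²) = 6.938
|j6.7 + 13| = √(6.7² + 13²) = 14.62
|j6.7 + 1900| = √(6.7² + 1900²) = 1900
|L(j6.7)| = 691 / (6.938 × 14.62 × 1900) = 0.0035844
20 log₁₀(0.0035844) = -48.91 dB
∠(j6.7 + 1.8) = arctan(6.7/1.8) = 74.96°
∠(j6.7 + 13) = arctan(6.7/13) = 27.27°
∠(j6.7 + 1900) = arctan(6.7/1900) = 0.20°
∠L(j6.7) = − (74.96° + 27.27° + 0.20°) = -102.43°

|L| = -48.9 dB, ∠L = -102.4°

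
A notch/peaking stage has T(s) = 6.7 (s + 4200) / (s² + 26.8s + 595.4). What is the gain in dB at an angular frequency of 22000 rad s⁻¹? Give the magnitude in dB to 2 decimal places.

|j22000 + 4200| = √(22000² + 4200²) = 2.24e+04
|(j22000)² + 26.8(j22000) + 595.4| = |-4.84e+08 + j5.896e+05| = 4.84e+08
|T(j22000)| = 6.7 × 2.24e+04 / 4.84e+08 = 0.00031005
20 log₁₀(0.00031005) = -70.171 dB

-70.17 dB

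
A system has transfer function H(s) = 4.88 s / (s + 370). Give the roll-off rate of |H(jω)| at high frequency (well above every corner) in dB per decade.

With 1 zero and 1 pole, the high-frequency asymptotic slope is 20 × (1 − 1) = 0 dB/decade.

0 dB/decade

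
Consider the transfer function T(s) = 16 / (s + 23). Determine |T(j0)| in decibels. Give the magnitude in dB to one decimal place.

T(0) = 16 / 23 = 0.69565
20 log₁₀(0.69565) = -3.15 dB

-3.2 dB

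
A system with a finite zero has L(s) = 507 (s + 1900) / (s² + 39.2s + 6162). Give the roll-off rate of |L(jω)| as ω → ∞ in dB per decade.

With 1 zero and 2 poles, the high-frequency asymptotic slope is 20 × (1 − 2) = -20 dB/decade.

-20 dB/decade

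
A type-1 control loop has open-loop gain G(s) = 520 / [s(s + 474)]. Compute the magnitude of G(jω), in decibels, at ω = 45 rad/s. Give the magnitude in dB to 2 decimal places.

|j45 + 474| = √(45² + 474²) = 476.1
|j45| = 45
|G(j45)| = 520 / (476.1 × 45) = 0.02427
20 log₁₀(0.02427) = -32.299 dB

-32.30 dB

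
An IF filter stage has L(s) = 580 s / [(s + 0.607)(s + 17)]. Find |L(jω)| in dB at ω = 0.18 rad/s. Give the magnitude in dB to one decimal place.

|j0.18| = 0.18
|j0.18 + 0.607| = √(0.18² + 0.607²) = 0.6331
|j0.18 + 17| = √(0.18² + 17²) = 17
|L(j0.18)| = 580 × 0.18 / (0.6331 × 17) = 9.6992
20 log₁₀(9.6992) = 19.73 dB

19.7 dB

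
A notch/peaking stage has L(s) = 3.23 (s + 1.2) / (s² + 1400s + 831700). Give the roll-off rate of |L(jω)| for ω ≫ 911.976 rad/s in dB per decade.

With 1 zero and 2 poles, the high-frequency asymptotic slope is 20 × (1 − 2) = -20 dB/decade.

-20 dB/decade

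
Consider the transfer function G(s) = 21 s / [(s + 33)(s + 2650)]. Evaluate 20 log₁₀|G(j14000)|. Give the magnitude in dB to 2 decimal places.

|j14000| = 1.4e+04
|j14000 + 33| = √(14000² + 33²) = 1.4e+04
|j14000 + 2650| = √(14000² + 2650²) = 1.425e+04
|G(j14000)| = 21 × 1.4e+04 / (1.4e+04 × 1.425e+04) = 0.0014738
20 log₁₀(0.0014738) = -56.631 dB

-56.63 dB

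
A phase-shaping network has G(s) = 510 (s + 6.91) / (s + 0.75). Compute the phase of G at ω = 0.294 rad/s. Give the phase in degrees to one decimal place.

∠(j0.294 + 6.91) = arctan(0.294/6.91) = 2.44°
∠(j0.294 + 0.75) = arctan(0.294/0.75) = 21.41°
∠G(j0.294) = 2.44° − 21.41° = -18.97°

-19.0°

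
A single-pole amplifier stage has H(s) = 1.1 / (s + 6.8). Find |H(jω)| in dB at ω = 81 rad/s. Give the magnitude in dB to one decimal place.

-37.4 dB

|j81 + 6.8| = √(81² + 6.8²) = 81.28
|H(j81)| = 1.1 / 81.28 = 0.013533
20 log₁₀(0.013533) = -37.37 dB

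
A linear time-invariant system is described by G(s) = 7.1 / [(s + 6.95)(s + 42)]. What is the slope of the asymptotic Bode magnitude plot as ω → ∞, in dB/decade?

-40 dB/decade

With 0 zeros and 2 poles, the high-frequency asymptotic slope is 20 × (0 − 2) = -40 dB/decade.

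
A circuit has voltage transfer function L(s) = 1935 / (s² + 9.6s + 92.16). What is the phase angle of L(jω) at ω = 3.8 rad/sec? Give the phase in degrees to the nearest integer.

∠[(j3.8)² + 9.6(j3.8) + 92.16] = ∠[77.72 + j36.48] = 25.14°
∠L(j3.8) = −25.14° = -25.14°

-25°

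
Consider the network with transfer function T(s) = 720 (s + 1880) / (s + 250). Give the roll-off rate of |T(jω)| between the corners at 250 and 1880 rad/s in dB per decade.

-20 dB/decade

In this band the factors already past their corner are: pole at 250; net slope = -20 dB/decade.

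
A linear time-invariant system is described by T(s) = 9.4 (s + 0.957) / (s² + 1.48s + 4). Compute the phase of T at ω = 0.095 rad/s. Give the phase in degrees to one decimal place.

∠(j0.095 + 0.957) = arctan(0.095/0.957) = 5.67°
∠[(j0.095)² + 1.48(j0.095) + 4] = ∠[3.991 + j0.1406] = 2.02°
∠T(j0.095) = 5.67° − 2.02° = 3.65°

3.7 deg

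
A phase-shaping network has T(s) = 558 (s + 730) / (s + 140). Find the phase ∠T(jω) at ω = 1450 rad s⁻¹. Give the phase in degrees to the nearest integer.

-21°

∠(j1450 + 730) = arctan(1450/730) = 63.28°
∠(j1450 + 140) = arctan(1450/140) = 84.49°
∠T(j1450) = 63.28° − 84.49° = -21.21°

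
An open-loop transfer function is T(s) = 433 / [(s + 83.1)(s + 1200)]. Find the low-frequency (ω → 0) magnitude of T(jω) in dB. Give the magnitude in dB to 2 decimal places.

-47.25 dB

T(0) = 433 / (83.1 × 1200) = 0.0043422
20 log₁₀(0.0043422) = -47.246 dB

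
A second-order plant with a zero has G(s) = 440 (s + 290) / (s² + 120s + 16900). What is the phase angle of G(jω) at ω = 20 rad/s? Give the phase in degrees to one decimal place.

∠(j20 + 290) = arctan(20/290) = 3.95°
∠[(j20)² + 120(j20) + 16900] = ∠[16500 + j2400] = 8.28°
∠G(j20) = 3.95° − 8.28° = -4.33°

-4.3 deg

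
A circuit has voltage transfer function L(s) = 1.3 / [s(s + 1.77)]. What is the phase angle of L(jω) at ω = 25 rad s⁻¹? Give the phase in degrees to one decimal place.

-176.0°

∠(j25 + 1.77) = arctan(25/1.77) = 85.95°
∠(j25) = 90.00°
∠L(j25) = − (85.95° + 90.00°) = -175.95°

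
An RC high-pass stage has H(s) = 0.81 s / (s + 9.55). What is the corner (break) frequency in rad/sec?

The single real pole at s = −9.55 gives a corner at ω = 9.55 rad/sec.

9.55 rad/sec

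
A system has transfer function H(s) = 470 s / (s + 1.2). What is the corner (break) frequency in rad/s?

1.2 rad/s

The single real pole at s = −1.2 gives a corner at ω = 1.2 rad/s.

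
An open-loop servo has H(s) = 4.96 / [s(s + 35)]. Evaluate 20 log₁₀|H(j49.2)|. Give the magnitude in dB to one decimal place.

-55.5 dB

|j49.2 + 35| = √(49.2² + 35²) = 60.38
|j49.2| = 49.2
|H(j49.2)| = 4.96 / (60.38 × 49.2) = 0.0016697
20 log₁₀(0.0016697) = -55.55 dB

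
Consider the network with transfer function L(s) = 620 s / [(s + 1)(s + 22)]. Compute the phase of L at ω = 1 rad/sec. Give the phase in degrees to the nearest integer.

42°

∠(j1) = 90.00°
∠(j1 + 1) = arctan(1/1) = 45.00°
∠(j1 + 22) = arctan(1/22) = 2.60°
∠L(j1) = 90.00° − (45.00° + 2.60°) = 42.40°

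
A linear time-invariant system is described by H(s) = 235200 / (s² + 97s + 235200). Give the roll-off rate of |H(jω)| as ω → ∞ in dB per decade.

-40 dB/decade

With 0 zeros and 2 poles, the high-frequency asymptotic slope is 20 × (0 − 2) = -40 dB/decade.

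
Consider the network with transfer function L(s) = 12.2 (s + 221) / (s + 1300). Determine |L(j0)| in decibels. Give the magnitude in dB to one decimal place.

L(0) = 12.2 × 221 / 1300 = 2.074
20 log₁₀(2.074) = 6.34 dB

6.3 dB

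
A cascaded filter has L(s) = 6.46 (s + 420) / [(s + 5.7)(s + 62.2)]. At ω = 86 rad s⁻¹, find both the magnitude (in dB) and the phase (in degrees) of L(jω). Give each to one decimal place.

|j86 + 420| = √(86² + 420²) = 428.7
|j86 + 5.7| = √(86² + 5.7²) = 86.19
|j86 + 62.2| = √(86² + 62.2²) = 106.1
|L(j86)| = 6.46 × 428.7 / (86.19 × 106.1) = 0.30275
20 log₁₀(0.30275) = -10.38 dB
∠(j86 + 420) = arctan(86/420) = 11.57°
∠(j86 + 5.7) = arctan(86/5.7) = 86.21°
∠(j86 + 62.2) = arctan(86/62.2) = 54.12°
∠L(j86) = 11.57° − (86.21° + 54.12°) = -128.76°

|L| = -10.4 dB, ∠L = -128.8°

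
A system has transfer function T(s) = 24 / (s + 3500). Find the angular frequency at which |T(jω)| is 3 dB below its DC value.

3500 rad/sec

For a single-pole low-pass, the −3 dB point is at the pole: ω = 3500 rad/sec.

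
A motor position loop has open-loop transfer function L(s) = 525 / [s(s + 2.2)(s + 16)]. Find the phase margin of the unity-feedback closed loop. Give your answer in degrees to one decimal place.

Gain crossover: |L(jω)| = 1 at ω ≈ 5.37 rad/sec.
∠L(j5.37) = −90° − arctan(5.37/2.2) − arctan(5.37/16) ≈ -176.24°
PM = 180° + (-176.24°) = 3.76°

3.8°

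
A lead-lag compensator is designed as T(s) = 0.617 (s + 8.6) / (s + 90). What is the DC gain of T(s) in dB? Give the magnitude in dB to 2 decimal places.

T(0) = 0.617 × 8.6 / 90 = 0.058958
20 log₁₀(0.058958) = -24.589 dB

-24.59 dB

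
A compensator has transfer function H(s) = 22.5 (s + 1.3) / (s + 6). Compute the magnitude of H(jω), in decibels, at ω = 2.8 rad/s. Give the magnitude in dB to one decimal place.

|j2.8 + 1.3| = √(2.8² + 1.3²) = 3.087
|j2.8 + 6| = √(2.8² + 6²) = 6.621
|H(j2.8)| = 22.5 × 3.087 / 6.621 = 10.49
20 log₁₀(10.49) = 20.42 dB

20.4 dB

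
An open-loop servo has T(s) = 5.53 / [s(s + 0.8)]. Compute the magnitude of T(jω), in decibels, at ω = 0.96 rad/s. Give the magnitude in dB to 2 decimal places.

13.27 dB

|j0.96 + 0.8| = √(0.96² + 0.8²) = 1.25
|j0.96| = 0.96
|T(j0.96)| = 5.53 / (1.25 × 0.96) = 4.6097
20 log₁₀(4.6097) = 13.273 dB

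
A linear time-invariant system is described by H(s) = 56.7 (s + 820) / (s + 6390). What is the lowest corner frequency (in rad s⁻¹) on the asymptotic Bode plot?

820 rad s⁻¹

Break frequencies occur at each pole and zero magnitude: 820 rad s⁻¹, 6390 rad s⁻¹.
The lowest is 820 rad s⁻¹.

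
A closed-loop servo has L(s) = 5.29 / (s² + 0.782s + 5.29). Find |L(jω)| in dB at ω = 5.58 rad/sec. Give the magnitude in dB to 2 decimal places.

|(j5.58)² + 0.782(j5.58) + 5.29| = |-25.846 + j4.3636| = 26.21
|L(j5.58)| = 5.29 / 26.21 = 0.20181
20 log₁₀(0.20181) = -13.901 dB

-13.90 dB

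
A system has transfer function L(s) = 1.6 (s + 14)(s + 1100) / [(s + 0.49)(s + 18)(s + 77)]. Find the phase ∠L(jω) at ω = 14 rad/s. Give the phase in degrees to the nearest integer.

-90°

∠(j14 + 14) = arctan(14/14) = 45.00°
∠(j14 + 1100) = arctan(14/1100) = 0.73°
∠(j14 + 0.49) = arctan(14/0.49) = 88.00°
∠(j14 + 18) = arctan(14/18) = 37.87°
∠(j14 + 77) = arctan(14/77) = 10.30°
∠L(j14) = 45.00° + 0.73° − (88.00° + 37.87° + 10.30°) = -90.45°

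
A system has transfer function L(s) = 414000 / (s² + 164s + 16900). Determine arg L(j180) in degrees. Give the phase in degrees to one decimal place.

-117.7°

∠[(j180)² + 164(j180) + 16900] = ∠[-15500 + j29520] = 117.70°
∠L(j180) = −117.70° = -117.70°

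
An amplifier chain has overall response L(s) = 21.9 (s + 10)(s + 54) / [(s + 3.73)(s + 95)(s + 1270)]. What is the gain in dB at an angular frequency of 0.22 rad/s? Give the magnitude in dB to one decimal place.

-31.6 dB

|j0.22 + 10| = √(0.22² + 10²) = 10
|j0.22 + 54| = √(0.22² + 54²) = 54
|j0.22 + 3.73| = √(0.22² + 3.73²) = 3.736
|j0.22 + 95| = √(0.22² + 95²) = 95
|j0.22 + 1270| = √(0.22² + 1270²) = 1270
|L(j0.22)| = 21.9 × 10 × 54 / (3.736 × 95 × 1270) = 0.026239
20 log₁₀(0.026239) = -31.62 dB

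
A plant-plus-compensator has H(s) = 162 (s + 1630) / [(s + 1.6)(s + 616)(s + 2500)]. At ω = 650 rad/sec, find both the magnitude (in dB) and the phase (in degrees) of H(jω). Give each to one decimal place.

|j650 + 1630| = √(650² + 1630²) = 1755
|j650 + 1.6| = √(650² + 1.6²) = 650
|j650 + 616| = √(650² + 616²) = 895.5
|j650 + 2500| = √(650² + 2500²) = 2583
|H(j650)| = 162 × 1755 / (650 × 895.5 × 2583) = 0.00018907
20 log₁₀(0.00018907) = -74.47 dB
∠(j650 + 1630) = arctan(650/1630) = 21.74°
∠(j650 + 1.6) = arctan(650/1.6) = 89.86°
∠(j650 + 616) = arctan(650/616) = 46.54°
∠(j650 + 2500) = arctan(650/2500) = 14.57°
∠H(j650) = 21.74° − (89.86° + 46.54° + 14.57°) = -129.23°

|H| = -74.5 dB, ∠H = -129.2 deg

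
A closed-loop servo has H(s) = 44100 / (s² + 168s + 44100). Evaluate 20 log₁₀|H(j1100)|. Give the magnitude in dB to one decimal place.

-28.6 dB

|(j1100)² + 168(j1100) + 44100| = |-1.1659e+06 + j1.848e+05| = 1.18e+06
|H(j1100)| = 44100 / 1.18e+06 = 0.037358
20 log₁₀(0.037358) = -28.55 dB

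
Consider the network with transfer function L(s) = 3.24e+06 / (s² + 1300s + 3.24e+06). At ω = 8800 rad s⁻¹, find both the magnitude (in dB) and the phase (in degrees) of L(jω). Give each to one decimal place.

|L| = -27.3 dB, ∠L = -171.2°

|(j8800)² + 1300(j8800) + 3.24e+06| = |-7.42e+07 + j1.144e+07| = 7.508e+07
|L(j8800)| = 3.24e+06 / 7.508e+07 = 0.043156
20 log₁₀(0.043156) = -27.30 dB
∠[(j8800)² + 1300(j8800) + 3.24e+06] = ∠[-7.42e+07 + j1.144e+07] = 171.24°
∠L(j8800) = −171.24° = -171.24°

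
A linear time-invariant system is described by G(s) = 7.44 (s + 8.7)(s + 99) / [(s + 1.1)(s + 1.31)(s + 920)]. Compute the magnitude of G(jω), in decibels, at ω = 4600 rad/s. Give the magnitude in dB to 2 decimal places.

|j4600 + 8.7| = √(4600² + 8.7²) = 4600
|j4600 + 99| = √(4600² + 99²) = 4601
|j4600 + 1.1| = √(4600² + 1.1²) = 4600
|j4600 + 1.31| = √(4600² + 1.31²) = 4600
|j4600 + 920| = √(4600² + 920²) = 4691
|G(j4600)| = 7.44 × 4600 × 4601 / (4600 × 4600 × 4691) = 0.0015864
20 log₁₀(0.0015864) = -55.992 dB

-55.99 dB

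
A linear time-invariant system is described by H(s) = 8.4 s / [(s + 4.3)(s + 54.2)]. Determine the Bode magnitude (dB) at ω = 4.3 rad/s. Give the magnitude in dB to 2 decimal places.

|j4.3| = 4.3
|j4.3 + 4.3| = √(4.3² + 4.3²) = 6.081
|j4.3 + 54.2| = √(4.3² + 54.2²) = 54.37
|H(j4.3)| = 8.4 × 4.3 / (6.081 × 54.37) = 0.10925
20 log₁₀(0.10925) = -19.232 dB

-19.23 dB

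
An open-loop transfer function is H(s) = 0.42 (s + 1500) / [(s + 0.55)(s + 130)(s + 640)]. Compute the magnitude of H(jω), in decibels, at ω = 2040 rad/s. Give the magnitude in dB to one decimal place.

-138.5 dB

|j2040 + 1500| = √(2040² + 1500²) = 2532
|j2040 + 0.55| = √(2040² + 0.55²) = 2040
|j2040 + 130| = √(2040² + 130²) = 2044
|j2040 + 640| = √(2040² + 640²) = 2138
|H(j2040)| = 0.42 × 2532 / (2040 × 2044 × 2138) = 1.1928e-07
20 log₁₀(1.1928e-07) = -138.47 dB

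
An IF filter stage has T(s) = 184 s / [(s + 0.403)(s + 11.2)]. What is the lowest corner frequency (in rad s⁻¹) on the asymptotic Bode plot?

Break frequencies occur at each pole and zero magnitude: 0.403 rad s⁻¹, 11.2 rad s⁻¹.
The lowest is 0.403 rad s⁻¹.

0.403 rad s⁻¹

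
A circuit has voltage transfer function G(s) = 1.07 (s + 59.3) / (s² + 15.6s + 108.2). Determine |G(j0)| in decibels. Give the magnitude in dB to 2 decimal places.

-4.64 dB

G(0) = 1.07 × 59.3 / 108.2 = 0.58642
20 log₁₀(0.58642) = -4.636 dB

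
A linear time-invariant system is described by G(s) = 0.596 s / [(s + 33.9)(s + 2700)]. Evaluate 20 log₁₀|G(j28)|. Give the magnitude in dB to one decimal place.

-77.0 dB

|j28| = 28
|j28 + 33.9| = √(28² + 33.9²) = 43.97
|j28 + 2700| = √(28² + 2700²) = 2700
|G(j28)| = 0.596 × 28 / (43.97 × 2700) = 0.00014057
20 log₁₀(0.00014057) = -77.04 dB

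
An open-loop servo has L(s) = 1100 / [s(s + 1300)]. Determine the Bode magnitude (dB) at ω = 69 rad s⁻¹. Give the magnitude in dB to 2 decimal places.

-38.24 dB

|j69 + 1300| = √(69² + 1300²) = 1302
|j69| = 69
|L(j69)| = 1100 / (1302 × 69) = 0.012246
20 log₁₀(0.012246) = -38.240 dB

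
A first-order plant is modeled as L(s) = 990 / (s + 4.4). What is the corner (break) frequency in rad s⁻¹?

The single real pole at s = −4.4 gives a corner at ω = 4.4 rad s⁻¹.

4.4 rad s⁻¹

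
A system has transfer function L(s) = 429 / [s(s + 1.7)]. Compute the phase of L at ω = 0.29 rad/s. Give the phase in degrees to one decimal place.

-99.7°

∠(j0.29 + 1.7) = arctan(0.29/1.7) = 9.68°
∠(j0.29) = 90.00°
∠L(j0.29) = − (9.68° + 90.00°) = -99.68°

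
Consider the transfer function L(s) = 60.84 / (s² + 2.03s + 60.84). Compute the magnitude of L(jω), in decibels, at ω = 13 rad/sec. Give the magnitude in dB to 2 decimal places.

|(j13)² + 2.03(j13) + 60.84| = |-108.16 + j26.39| = 111.3
|L(j13)| = 60.84 / 111.3 = 0.54647
20 log₁₀(0.54647) = -5.249 dB

-5.25 dB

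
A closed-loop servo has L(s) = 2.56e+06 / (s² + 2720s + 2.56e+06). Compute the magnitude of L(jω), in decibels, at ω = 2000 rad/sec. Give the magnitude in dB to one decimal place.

|(j2000)² + 2720(j2000) + 2.56e+06| = |-1.44e+06 + j5.44e+06| = 5.627e+06
|L(j2000)| = 2.56e+06 / 5.627e+06 = 0.45492
20 log₁₀(0.45492) = -6.84 dB

-6.8 dB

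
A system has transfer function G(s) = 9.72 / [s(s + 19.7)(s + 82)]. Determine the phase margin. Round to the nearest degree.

90°

Gain crossover: |G(jω)| = 1 at ω ≈ 0.00602 rad/s.
∠G(j0.00602) = −90° − arctan(0.00602/19.7) − arctan(0.00602/82) ≈ -90.02°
PM = 180° + (-90.02°) = 89.98°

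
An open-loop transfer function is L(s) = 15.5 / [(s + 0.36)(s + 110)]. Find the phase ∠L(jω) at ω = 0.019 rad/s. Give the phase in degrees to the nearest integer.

-3°

∠(j0.019 + 0.36) = arctan(0.019/0.36) = 3.02°
∠(j0.019 + 110) = arctan(0.019/110) = 0.01°
∠L(j0.019) = − (3.02° + 0.01°) = -3.03°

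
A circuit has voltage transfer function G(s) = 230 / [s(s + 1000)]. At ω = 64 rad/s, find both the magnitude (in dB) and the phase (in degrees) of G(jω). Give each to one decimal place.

|G| = -48.9 dB, ∠G = -93.7 deg

|j64 + 1000| = √(64² + 1000²) = 1002
|j64| = 64
|G(j64)| = 230 / (1002 × 64) = 0.0035864
20 log₁₀(0.0035864) = -48.91 dB
∠(j64 + 1000) = arctan(64/1000) = 3.66°
∠(j64) = 90.00°
∠G(j64) = − (3.66° + 90.00°) = -93.66°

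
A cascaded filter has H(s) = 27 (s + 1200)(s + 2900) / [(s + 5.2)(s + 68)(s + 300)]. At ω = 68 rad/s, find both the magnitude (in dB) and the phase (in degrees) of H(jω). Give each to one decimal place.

|j68 + 1200| = √(68² + 1200²) = 1202
|j68 + 2900| = √(68² + 2900²) = 2901
|j68 + 5.2| = √(68² + 5.2²) = 68.2
|j68 + 68| = √(68² + 68²) = 96.17
|j68 + 300| = √(68² + 300²) = 307.6
|H(j68)| = 27 × 1202 × 2901 / (68.2 × 96.17 × 307.6) = 46.662
20 log₁₀(46.662) = 33.38 dB
∠(j68 + 1200) = arctan(68/1200) = 3.24°
∠(j68 + 2900) = arctan(68/2900) = 1.34°
∠(j68 + 5.2) = arctan(68/5.2) = 85.63°
∠(j68 + 68) = arctan(68/68) = 45.00°
∠(j68 + 300) = arctan(68/300) = 12.77°
∠H(j68) = 3.24° + 1.34° − (85.63° + 45.00° + 12.77°) = -138.81°

|H| = 33.4 dB, ∠H = -138.8°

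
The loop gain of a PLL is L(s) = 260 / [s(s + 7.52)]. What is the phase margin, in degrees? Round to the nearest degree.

Gain crossover: |L(jω)| = 1 at ω ≈ 15.3 rad s⁻¹.
∠L(j15.3) = −90° − arctan(15.3/7.52) ≈ -153.79°
PM = 180° + (-153.79°) = 26.21°

26 deg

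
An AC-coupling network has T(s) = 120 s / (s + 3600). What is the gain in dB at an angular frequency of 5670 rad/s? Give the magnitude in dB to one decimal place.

|j5670| = 5670
|j5670 + 3600| = √(5670² + 3600²) = 6716
|T(j5670)| = 120 × 5670 / 6716 = 101.31
20 log₁₀(101.31) = 40.11 dB

40.1 dB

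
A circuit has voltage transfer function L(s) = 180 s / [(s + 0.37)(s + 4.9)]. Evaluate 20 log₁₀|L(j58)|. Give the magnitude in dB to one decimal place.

9.8 dB

|j58| = 58
|j58 + 0.37| = √(58² + 0.37²) = 58
|j58 + 4.9| = √(58² + 4.9²) = 58.21
|L(j58)| = 180 × 58 / (58 × 58.21) = 3.0924
20 log₁₀(3.0924) = 9.81 dB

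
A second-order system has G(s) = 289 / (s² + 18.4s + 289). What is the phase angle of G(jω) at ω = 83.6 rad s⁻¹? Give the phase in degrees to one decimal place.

∠[(j83.6)² + 18.4(j83.6) + 289] = ∠[-6700 + j1538.2] = 167.07°
∠G(j83.6) = −167.07° = -167.07°

-167.1°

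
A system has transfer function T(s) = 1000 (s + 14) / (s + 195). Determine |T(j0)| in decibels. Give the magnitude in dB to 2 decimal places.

37.12 dB

T(0) = 1000 × 14 / 195 = 71.795
20 log₁₀(71.795) = 37.122 dB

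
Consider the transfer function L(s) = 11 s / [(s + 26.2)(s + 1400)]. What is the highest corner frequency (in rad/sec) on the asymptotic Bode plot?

Break frequencies occur at each pole and zero magnitude: 26.2 rad/sec, 1400 rad/sec.
The highest is 1400 rad/sec.

1400 rad/sec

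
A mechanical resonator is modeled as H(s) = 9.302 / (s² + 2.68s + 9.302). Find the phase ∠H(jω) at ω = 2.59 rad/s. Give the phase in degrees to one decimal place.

∠[(j2.59)² + 2.68(j2.59) + 9.302] = ∠[2.5939 + j6.9412] = 69.51°
∠H(j2.59) = −69.51° = -69.51°

-69.5 deg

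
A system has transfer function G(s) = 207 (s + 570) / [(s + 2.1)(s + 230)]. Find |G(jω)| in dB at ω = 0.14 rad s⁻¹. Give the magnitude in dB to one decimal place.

|j0.14 + 570| = √(0.14² + 570²) = 570
|j0.14 + 2.1| = √(0.14² + 2.1²) = 2.105
|j0.14 + 230| = √(0.14² + 230²) = 230
|G(j0.14)| = 207 × 570 / (2.105 × 230) = 243.74
20 log₁₀(243.74) = 47.74 dB

47.7 dB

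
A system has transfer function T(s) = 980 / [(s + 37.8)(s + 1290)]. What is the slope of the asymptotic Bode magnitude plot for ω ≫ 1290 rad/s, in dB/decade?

-40 dB/decade

With 0 zeros and 2 poles, the high-frequency asymptotic slope is 20 × (0 − 2) = -40 dB/decade.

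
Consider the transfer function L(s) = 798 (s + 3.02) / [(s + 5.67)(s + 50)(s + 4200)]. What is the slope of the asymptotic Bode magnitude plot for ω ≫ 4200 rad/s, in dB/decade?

-40 dB/decade

With 1 zero and 3 poles, the high-frequency asymptotic slope is 20 × (1 − 3) = -40 dB/decade.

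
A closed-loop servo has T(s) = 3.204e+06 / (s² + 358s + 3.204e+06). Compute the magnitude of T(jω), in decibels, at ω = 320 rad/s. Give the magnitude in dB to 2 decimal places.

0.28 dB

|(j320)² + 358(j320) + 3.204e+06| = |3.1016e+06 + j1.1456e+05| = 3.104e+06
|T(j320)| = 3.204e+06 / 3.104e+06 = 1.0323
20 log₁₀(1.0323) = 0.276 dB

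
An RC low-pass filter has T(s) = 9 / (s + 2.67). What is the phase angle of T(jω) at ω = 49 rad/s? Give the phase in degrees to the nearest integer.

-87°

∠(j49 + 2.67) = arctan(49/2.67) = 86.88°
∠T(j49) = −86.88° = -86.88°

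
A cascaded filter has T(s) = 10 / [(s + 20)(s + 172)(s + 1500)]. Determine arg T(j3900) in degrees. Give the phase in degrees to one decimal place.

∠(j3900 + 20) = arctan(3900/20) = 89.71°
∠(j3900 + 172) = arctan(3900/172) = 87.47°
∠(j3900 + 1500) = arctan(3900/1500) = 68.96°
∠T(j3900) = − (89.71° + 87.47° + 68.96°) = -246.14°

-246.1°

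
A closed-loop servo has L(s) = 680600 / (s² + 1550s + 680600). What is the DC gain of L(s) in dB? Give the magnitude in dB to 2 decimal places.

L(0) = 680600 / 680600 = 1
20 log₁₀(1) = 0.000 dB

0.00 dB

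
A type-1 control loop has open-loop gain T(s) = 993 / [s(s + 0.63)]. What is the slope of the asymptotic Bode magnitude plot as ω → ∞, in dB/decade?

With 0 zeros and 2 poles, the high-frequency asymptotic slope is 20 × (0 − 2) = -40 dB/decade.

-40 dB/decade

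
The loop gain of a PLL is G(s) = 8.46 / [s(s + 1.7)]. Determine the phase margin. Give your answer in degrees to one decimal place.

Gain crossover: |G(jω)| = 1 at ω ≈ 2.67 rad/s.
∠G(j2.67) = −90° − arctan(2.67/1.7) ≈ -147.53°
PM = 180° + (-147.53°) = 32.47°

32.5 deg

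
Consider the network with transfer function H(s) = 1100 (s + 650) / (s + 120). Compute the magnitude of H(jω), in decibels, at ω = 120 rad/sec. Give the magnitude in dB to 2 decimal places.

72.64 dB

|j120 + 650| = √(120² + 650²) = 661
|j120 + 120| = √(120² + 120²) = 169.7
|H(j120)| = 1100 × 661 / 169.7 = 4284.4
20 log₁₀(4284.4) = 72.638 dB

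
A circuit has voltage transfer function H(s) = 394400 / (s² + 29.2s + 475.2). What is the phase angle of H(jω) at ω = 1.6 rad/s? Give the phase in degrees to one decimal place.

-5.6°

∠[(j1.6)² + 29.2(j1.6) + 475.2] = ∠[472.64 + j46.72] = 5.65°
∠H(j1.6) = −5.65° = -5.65°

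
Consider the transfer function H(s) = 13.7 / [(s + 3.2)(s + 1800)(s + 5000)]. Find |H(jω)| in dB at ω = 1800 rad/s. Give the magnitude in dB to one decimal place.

-185.0 dB

|j1800 + 3.2| = √(1800² + 3.2²) = 1800
|j1800 + 1800| = √(1800² + 1800²) = 2546
|j1800 + 5000| = √(1800² + 5000²) = 5314
|H(j1800)| = 13.7 / (1800 × 2546 × 5314) = 5.6264e-10
20 log₁₀(5.6264e-10) = -185.00 dB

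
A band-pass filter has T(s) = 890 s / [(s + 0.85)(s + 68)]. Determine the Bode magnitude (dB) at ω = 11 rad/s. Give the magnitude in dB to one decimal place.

22.2 dB

|j11| = 11
|j11 + 0.85| = √(11² + 0.85²) = 11.03
|j11 + 68| = √(11² + 68²) = 68.88
|T(j11)| = 890 × 11 / (11.03 × 68.88) = 12.882
20 log₁₀(12.882) = 22.20 dB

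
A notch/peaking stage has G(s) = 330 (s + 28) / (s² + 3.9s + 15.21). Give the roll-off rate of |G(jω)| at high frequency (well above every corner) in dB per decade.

With 1 zero and 2 poles, the high-frequency asymptotic slope is 20 × (1 − 2) = -20 dB/decade.

-20 dB/decade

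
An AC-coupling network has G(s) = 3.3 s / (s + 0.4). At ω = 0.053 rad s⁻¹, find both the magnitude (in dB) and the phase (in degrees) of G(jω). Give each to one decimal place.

|j0.053| = 0.053
|j0.053 + 0.4| = √(0.053² + 0.4²) = 0.4035
|G(j0.053)| = 3.3 × 0.053 / 0.4035 = 0.43346
20 log₁₀(0.43346) = -7.26 dB
∠(j0.053) = 90.00°
∠(j0.053 + 0.4) = arctan(0.053/0.4) = 7.55°
∠G(j0.053) = 90.00° − 7.55° = 82.45°

|G| = -7.3 dB, ∠G = 82.5°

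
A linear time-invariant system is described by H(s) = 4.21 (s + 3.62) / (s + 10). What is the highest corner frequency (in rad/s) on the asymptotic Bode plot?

Break frequencies occur at each pole and zero magnitude: 3.62 rad/s, 10 rad/s.
The highest is 10 rad/s.

10 rad/s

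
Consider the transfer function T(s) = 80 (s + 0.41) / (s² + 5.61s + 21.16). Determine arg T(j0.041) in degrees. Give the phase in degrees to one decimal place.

5.1 deg

∠(j0.041 + 0.41) = arctan(0.041/0.41) = 5.71°
∠[(j0.041)² + 5.61(j0.041) + 21.16] = ∠[21.158 + j0.23001] = 0.62°
∠T(j0.041) = 5.71° − 0.62° = 5.09°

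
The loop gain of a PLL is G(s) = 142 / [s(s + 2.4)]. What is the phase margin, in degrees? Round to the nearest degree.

12°

Gain crossover: |G(jω)| = 1 at ω ≈ 11.8 rad/s.
∠G(j11.8) = −90° − arctan(11.8/2.4) ≈ -168.50°
PM = 180° + (-168.50°) = 11.50°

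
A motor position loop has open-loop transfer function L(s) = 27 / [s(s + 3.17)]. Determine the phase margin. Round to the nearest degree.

Gain crossover: |L(jω)| = 1 at ω ≈ 4.74 rad/s.
∠L(j4.74) = −90° − arctan(4.74/3.17) ≈ -146.21°
PM = 180° + (-146.21°) = 33.79°

34°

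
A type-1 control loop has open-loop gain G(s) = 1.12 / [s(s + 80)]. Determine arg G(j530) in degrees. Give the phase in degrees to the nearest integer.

-171°

∠(j530 + 80) = arctan(530/80) = 81.42°
∠(j530) = 90.00°
∠G(j530) = − (81.42° + 90.00°) = -171.42°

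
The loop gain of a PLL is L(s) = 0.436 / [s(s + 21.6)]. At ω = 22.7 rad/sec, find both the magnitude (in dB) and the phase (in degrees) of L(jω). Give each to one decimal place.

|j22.7 + 21.6| = √(22.7² + 21.6²) = 31.33
|j22.7| = 22.7
|L(j22.7)| = 0.436 / (31.33 × 22.7) = 0.00061297
20 log₁₀(0.00061297) = -64.25 dB
∠(j22.7 + 21.6) = arctan(22.7/21.6) = 46.42°
∠(j22.7) = 90.00°
∠L(j22.7) = − (46.42° + 90.00°) = -136.42°

|L| = -64.3 dB, ∠L = -136.4°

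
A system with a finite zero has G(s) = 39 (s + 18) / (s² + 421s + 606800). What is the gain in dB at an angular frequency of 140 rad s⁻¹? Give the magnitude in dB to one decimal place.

-40.6 dB

|j140 + 18| = √(140² + 18²) = 141.2
|(j140)² + 421(j140) + 606800| = |5.872e+05 + j58940| = 5.902e+05
|G(j140)| = 39 × 141.2 / 5.902e+05 = 0.009328
20 log₁₀(0.009328) = -40.60 dB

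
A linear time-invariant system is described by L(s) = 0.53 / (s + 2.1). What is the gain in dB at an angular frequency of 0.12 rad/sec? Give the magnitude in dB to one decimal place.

-12.0 dB

|j0.12 + 2.1| = √(0.12² + 2.1²) = 2.103
|L(j0.12)| = 0.53 / 2.103 = 0.25197
20 log₁₀(0.25197) = -11.97 dB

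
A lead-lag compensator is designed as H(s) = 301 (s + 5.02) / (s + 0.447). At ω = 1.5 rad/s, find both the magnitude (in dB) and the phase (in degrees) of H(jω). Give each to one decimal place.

|j1.5 + 5.02| = √(1.5² + 5.02²) = 5.239
|j1.5 + 0.447| = √(1.5² + 0.447²) = 1.565
|H(j1.5)| = 301 × 5.239 / 1.565 = 1007.6
20 log₁₀(1007.6) = 60.07 dB
∠(j1.5 + 5.02) = arctan(1.5/5.02) = 16.64°
∠(j1.5 + 0.447) = arctan(1.5/0.447) = 73.41°
∠H(j1.5) = 16.64° − 73.41° = -56.77°

|H| = 60.1 dB, ∠H = -56.8°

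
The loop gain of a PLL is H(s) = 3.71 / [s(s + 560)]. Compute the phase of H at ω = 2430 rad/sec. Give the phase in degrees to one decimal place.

-167.0°

∠(j2430 + 560) = arctan(2430/560) = 77.02°
∠(j2430) = 90.00°
∠H(j2430) = − (77.02° + 90.00°) = -167.02°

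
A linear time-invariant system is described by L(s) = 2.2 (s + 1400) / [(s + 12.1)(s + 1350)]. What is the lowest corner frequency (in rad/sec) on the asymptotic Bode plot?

12.1 rad/sec

Break frequencies occur at each pole and zero magnitude: 12.1 rad/sec, 1350 rad/sec, 1400 rad/sec.
The lowest is 12.1 rad/sec.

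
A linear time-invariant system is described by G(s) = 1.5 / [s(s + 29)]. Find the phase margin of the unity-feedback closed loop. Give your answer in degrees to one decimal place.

Gain crossover: |G(jω)| = 1 at ω ≈ 0.0517 rad/s.
∠G(j0.0517) = −90° − arctan(0.0517/29) ≈ -90.10°
PM = 180° + (-90.10°) = 89.90°

89.9°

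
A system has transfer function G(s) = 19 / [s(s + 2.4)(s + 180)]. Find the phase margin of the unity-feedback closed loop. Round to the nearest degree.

Gain crossover: |G(jω)| = 1 at ω ≈ 0.044 rad/sec.
∠G(j0.044) = −90° − arctan(0.044/2.4) − arctan(0.044/180) ≈ -91.06°
PM = 180° + (-91.06°) = 88.94°

89°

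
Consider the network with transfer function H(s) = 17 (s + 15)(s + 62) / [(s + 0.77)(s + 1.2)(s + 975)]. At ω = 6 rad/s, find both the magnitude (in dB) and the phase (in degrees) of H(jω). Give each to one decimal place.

|j6 + 15| = √(6² + 15²) = 16.16
|j6 + 62| = √(6² + 62²) = 62.29
|j6 + 0.77| = √(6² + 0.77²) = 6.049
|j6 + 1.2| = √(6² + 1.2²) = 6.119
|j6 + 975| = √(6² + 975²) = 975
|H(j6)| = 17 × 16.16 × 62.29 / (6.049 × 6.119 × 975) = 0.47403
20 log₁₀(0.47403) = -6.48 dB
∠(j6 + 15) = arctan(6/15) = 21.80°
∠(j6 + 62) = arctan(6/62) = 5.53°
∠(j6 + 0.77) = arctan(6/0.77) = 82.69°
∠(j6 + 1.2) = arctan(6/1.2) = 78.69°
∠(j6 + 975) = arctan(6/975) = 0.35°
∠H(j6) = 21.80° + 5.53° − (82.69° + 78.69° + 0.35°) = -134.40°

|H| = -6.5 dB, ∠H = -134.4°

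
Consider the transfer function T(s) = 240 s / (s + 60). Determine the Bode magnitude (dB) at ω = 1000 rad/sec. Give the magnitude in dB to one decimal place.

|j1000| = 1000
|j1000 + 60| = √(1000² + 60²) = 1002
|T(j1000)| = 240 × 1000 / 1002 = 239.57
20 log₁₀(239.57) = 47.59 dB

47.6 dB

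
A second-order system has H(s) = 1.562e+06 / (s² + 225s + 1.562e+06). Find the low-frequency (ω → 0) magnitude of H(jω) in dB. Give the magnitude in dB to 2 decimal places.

0.00 dB

H(0) = 1.562e+06 / 1.562e+06 = 1
20 log₁₀(1) = 0.000 dB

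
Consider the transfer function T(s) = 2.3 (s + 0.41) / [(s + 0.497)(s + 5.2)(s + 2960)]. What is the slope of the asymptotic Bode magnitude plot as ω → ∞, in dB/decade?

With 1 zero and 3 poles, the high-frequency asymptotic slope is 20 × (1 − 3) = -40 dB/decade.

-40 dB/decade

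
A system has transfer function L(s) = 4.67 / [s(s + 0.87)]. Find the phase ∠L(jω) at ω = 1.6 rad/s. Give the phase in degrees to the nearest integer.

-151 deg

∠(j1.6 + 0.87) = arctan(1.6/0.87) = 61.46°
∠(j1.6) = 90.00°
∠L(j1.6) = − (61.46° + 90.00°) = -151.46°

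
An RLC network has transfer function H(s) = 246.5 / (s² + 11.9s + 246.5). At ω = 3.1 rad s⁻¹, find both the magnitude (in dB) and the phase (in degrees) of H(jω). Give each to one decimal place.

|(j3.1)² + 11.9(j3.1) + 246.5| = |236.89 + j36.89| = 239.7
|H(j3.1)| = 246.5 / 239.7 = 1.0282
20 log₁₀(1.0282) = 0.24 dB
∠[(j3.1)² + 11.9(j3.1) + 246.5] = ∠[236.89 + j36.89] = 8.85°
∠H(j3.1) = −8.85° = -8.85°

|H| = 0.2 dB, ∠H = -8.9°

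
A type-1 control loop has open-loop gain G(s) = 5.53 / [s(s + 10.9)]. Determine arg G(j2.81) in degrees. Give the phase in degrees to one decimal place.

-104.5 deg

∠(j2.81 + 10.9) = arctan(2.81/10.9) = 14.46°
∠(j2.81) = 90.00°
∠G(j2.81) = − (14.46° + 90.00°) = -104.46°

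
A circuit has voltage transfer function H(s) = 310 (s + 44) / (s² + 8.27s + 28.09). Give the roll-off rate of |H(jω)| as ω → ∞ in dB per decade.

-20 dB/decade

With 1 zero and 2 poles, the high-frequency asymptotic slope is 20 × (1 − 2) = -20 dB/decade.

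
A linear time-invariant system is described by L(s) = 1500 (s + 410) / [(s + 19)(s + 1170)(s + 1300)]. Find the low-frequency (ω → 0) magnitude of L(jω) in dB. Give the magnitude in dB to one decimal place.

L(0) = 1500 × 410 / (19 × 1170 × 1300) = 0.021281
20 log₁₀(0.021281) = -33.44 dB

-33.4 dB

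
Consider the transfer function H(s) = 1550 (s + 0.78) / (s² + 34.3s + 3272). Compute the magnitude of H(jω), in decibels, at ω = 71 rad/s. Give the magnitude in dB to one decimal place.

|j71 + 0.78| = √(71² + 0.78²) = 71
|(j71)² + 34.3(j71) + 3272| = |-1769 + j2435.3| = 3010
|H(j71)| = 1550 × 71 / 3010 = 36.564
20 log₁₀(36.564) = 31.26 dB

31.3 dB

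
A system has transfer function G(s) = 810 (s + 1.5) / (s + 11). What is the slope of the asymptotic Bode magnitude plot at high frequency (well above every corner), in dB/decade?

0 dB/decade

With 1 zero and 1 pole, the high-frequency asymptotic slope is 20 × (1 − 1) = 0 dB/decade.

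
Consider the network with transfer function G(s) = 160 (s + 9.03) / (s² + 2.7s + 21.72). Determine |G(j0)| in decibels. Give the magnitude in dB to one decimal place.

36.5 dB

G(0) = 160 × 9.03 / 21.72 = 66.519
20 log₁₀(66.519) = 36.46 dB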